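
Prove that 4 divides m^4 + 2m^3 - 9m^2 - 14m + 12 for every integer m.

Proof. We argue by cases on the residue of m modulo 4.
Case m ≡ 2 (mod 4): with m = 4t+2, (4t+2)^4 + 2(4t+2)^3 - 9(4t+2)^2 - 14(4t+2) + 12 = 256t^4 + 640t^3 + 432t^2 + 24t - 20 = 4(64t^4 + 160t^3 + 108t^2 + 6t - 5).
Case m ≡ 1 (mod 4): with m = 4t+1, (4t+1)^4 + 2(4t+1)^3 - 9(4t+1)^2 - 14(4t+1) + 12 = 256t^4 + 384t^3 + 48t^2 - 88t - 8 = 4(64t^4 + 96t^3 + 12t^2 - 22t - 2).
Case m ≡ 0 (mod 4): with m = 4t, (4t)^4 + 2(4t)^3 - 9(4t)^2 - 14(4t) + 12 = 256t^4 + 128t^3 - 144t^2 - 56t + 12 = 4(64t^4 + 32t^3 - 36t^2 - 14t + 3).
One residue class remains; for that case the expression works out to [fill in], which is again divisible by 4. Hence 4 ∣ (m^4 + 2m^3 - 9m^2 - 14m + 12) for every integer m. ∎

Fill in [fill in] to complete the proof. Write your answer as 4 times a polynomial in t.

The residues treated are {2, 1, 0}, so the missing case is m ≡ 3 (mod 4); write m = 4t+3.
Then (4t+3)^4 + 2(4t+3)^3 - 9(4t+3)^2 - 14(4t+3) + 12 = 256t^4 + 896t^3 + 1008t^2 + 376t + 24 = 4(64t^4 + 224t^3 + 252t^2 + 94t + 6).

4(64t^4 + 224t^3 + 252t^2 + 94t + 6)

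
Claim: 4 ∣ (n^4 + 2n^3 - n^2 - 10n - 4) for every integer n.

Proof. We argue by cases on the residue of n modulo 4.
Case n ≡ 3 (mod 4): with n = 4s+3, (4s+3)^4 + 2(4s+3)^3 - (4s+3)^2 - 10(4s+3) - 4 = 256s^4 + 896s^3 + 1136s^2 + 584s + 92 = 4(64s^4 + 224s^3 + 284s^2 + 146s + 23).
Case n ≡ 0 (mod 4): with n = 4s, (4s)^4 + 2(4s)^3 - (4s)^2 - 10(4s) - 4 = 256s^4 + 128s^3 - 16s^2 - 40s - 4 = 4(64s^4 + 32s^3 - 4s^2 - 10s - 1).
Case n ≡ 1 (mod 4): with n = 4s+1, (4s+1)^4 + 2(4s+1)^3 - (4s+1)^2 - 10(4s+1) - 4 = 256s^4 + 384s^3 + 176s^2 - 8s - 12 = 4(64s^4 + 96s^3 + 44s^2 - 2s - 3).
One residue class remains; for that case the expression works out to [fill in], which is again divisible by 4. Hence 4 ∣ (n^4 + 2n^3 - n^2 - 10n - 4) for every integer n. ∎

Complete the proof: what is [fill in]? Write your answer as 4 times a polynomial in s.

Only n ≡ 2 (mod 4) is unaccounted for. Put n = 4s+2:
(4s+2)^4 + 2(4s+2)^3 - (4s+2)^2 - 10(4s+2) - 4 expands to 256s^4 + 640s^3 + 560s^2 + 168s + 4,
and factoring out 4 leaves 4(64s^4 + 160s^3 + 140s^2 + 42s + 1).

4(64s^4 + 160s^3 + 140s^2 + 42s + 1)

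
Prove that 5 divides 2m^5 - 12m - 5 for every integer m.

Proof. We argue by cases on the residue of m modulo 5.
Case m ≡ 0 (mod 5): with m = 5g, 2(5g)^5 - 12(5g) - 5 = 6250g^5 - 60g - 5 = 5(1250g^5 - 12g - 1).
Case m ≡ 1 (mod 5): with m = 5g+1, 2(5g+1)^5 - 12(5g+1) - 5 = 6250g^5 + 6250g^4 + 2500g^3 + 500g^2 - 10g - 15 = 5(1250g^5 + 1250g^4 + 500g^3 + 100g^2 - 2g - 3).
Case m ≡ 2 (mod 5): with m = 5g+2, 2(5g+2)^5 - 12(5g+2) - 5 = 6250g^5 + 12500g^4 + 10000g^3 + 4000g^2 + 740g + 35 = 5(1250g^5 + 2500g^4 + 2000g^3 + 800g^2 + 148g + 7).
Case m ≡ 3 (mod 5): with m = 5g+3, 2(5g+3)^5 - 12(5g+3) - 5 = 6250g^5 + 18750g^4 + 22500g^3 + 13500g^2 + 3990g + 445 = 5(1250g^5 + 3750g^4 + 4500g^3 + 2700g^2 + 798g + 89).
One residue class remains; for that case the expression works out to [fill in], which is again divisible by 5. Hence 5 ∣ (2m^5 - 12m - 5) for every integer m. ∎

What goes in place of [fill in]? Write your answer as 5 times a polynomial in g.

5(1250g^5 + 5000g^4 + 8000g^3 + 6400g^2 + 2548g + 399)

The residues treated are {0, 1, 2, 3}, so the missing case is m ≡ 4 (mod 5); write m = 5g+4.
Then 2(5g+4)^5 - 12(5g+4) - 5 = 6250g^5 + 25000g^4 + 40000g^3 + 32000g^2 + 12740g + 1995 = 5(1250g^5 + 5000g^4 + 8000g^3 + 6400g^2 + 2548g + 399).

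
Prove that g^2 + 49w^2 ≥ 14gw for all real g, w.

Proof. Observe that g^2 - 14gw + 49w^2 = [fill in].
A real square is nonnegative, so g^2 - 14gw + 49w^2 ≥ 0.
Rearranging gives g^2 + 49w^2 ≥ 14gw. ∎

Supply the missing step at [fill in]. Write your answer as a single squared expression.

(g - 7w)^2

g^2 - 14gw + 49w^2 is a perfect-square trinomial: the outer terms are (g)^2 and (7w)^2, and the cross term is -2·g·7w.
So g^2 - 14gw + 49w^2 = (g - 7w)^2 ≥ 0.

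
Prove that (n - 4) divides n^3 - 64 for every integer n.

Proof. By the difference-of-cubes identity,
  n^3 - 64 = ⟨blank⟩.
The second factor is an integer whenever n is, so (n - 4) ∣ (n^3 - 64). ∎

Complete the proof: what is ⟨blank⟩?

Polynomial division of n^3 - 64 by n - 4 leaves remainder 0 and quotient n^2 + 4n + 16.
Hence n^3 - 64 = (n - 4)(n^2 + 4n + 16).

(n - 4)(n^2 + 4n + 16)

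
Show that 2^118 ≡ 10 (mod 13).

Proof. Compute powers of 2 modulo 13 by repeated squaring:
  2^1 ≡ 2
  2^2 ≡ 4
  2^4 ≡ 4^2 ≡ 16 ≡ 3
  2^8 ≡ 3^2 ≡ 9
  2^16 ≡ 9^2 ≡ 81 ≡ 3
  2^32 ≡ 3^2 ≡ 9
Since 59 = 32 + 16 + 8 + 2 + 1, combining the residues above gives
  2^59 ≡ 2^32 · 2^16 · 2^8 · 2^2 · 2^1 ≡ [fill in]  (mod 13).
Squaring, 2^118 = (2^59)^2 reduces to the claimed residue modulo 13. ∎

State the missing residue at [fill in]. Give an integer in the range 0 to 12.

7

2^32 · 2^16 · 2^8 · 2^2 · 2^1 ≡ 9 · 3 · 9 · 4 · 2 = 1944.
1944 mod 13 = 7, so 2^59 ≡ 7 (mod 13).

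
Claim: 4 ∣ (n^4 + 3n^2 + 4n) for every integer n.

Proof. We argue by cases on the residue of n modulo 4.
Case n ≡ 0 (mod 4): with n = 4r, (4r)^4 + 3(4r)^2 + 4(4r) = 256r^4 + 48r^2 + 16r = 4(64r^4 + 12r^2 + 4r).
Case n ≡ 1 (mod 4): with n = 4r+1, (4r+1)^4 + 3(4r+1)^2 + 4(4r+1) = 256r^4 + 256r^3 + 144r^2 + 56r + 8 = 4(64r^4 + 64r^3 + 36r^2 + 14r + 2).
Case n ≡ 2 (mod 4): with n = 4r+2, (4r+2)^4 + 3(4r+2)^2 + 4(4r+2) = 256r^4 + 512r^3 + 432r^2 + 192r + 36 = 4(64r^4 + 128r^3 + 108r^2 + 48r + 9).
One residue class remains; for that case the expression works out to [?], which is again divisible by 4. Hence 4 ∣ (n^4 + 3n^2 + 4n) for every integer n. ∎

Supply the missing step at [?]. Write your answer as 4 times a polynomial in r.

Only n ≡ 3 (mod 4) is unaccounted for. Put n = 4r+3:
(4r+3)^4 + 3(4r+3)^2 + 4(4r+3) expands to 256r^4 + 768r^3 + 912r^2 + 520r + 120,
and factoring out 4 leaves 4(64r^4 + 192r^3 + 228r^2 + 130r + 30).

4(64r^4 + 192r^3 + 228r^2 + 130r + 30)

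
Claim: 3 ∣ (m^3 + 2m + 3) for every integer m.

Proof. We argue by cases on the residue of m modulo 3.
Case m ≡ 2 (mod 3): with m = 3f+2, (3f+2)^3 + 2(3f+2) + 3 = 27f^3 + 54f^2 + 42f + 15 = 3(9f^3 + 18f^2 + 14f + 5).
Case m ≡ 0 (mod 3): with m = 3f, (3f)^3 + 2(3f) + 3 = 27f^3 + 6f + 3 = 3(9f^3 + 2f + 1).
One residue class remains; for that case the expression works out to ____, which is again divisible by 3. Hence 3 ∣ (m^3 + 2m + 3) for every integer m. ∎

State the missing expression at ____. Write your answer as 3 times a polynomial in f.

Only m ≡ 1 (mod 3) is unaccounted for. Put m = 3f+1:
(3f+1)^3 + 2(3f+1) + 3 expands to 27f^3 + 27f^2 + 15f + 6,
and factoring out 3 leaves 3(9f^3 + 9f^2 + 5f + 2).

3(9f^3 + 9f^2 + 5f + 2)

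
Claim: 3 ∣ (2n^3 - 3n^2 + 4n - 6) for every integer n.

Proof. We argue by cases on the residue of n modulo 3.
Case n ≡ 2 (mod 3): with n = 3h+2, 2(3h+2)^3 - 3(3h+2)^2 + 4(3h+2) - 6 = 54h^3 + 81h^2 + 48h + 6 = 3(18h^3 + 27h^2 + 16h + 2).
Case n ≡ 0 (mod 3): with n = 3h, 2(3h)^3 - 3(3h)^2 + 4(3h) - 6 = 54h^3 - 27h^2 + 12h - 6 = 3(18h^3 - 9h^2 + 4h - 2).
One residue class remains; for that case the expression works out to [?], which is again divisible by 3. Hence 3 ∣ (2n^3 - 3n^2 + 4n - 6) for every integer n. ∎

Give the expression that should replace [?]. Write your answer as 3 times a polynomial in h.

Only n ≡ 1 (mod 3) is unaccounted for. Put n = 3h+1:
2(3h+1)^3 - 3(3h+1)^2 + 4(3h+1) - 6 expands to 54h^3 + 27h^2 + 12h - 3,
and factoring out 3 leaves 3(18h^3 + 9h^2 + 4h - 1).

3(18h^3 + 9h^2 + 4h - 1)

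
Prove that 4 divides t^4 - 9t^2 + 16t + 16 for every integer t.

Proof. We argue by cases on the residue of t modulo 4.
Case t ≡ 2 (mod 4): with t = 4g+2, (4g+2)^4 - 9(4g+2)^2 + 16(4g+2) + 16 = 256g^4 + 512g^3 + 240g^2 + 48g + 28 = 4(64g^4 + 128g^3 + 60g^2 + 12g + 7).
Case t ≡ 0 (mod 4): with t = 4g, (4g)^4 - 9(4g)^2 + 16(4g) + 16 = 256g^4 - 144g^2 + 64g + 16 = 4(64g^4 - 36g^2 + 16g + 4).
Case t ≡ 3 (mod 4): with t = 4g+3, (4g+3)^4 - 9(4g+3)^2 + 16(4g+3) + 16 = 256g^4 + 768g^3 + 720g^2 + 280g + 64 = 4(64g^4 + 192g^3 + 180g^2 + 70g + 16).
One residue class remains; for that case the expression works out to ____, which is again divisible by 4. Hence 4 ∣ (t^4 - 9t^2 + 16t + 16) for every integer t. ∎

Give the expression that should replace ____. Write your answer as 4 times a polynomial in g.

4(64g^4 + 64g^3 - 12g^2 + 2g + 6)

Only t ≡ 1 (mod 4) is unaccounted for. Put t = 4g+1:
(4g+1)^4 - 9(4g+1)^2 + 16(4g+1) + 16 expands to 256g^4 + 256g^3 - 48g^2 + 8g + 24,
and factoring out 4 leaves 4(64g^4 + 64g^3 - 12g^2 + 2g + 6).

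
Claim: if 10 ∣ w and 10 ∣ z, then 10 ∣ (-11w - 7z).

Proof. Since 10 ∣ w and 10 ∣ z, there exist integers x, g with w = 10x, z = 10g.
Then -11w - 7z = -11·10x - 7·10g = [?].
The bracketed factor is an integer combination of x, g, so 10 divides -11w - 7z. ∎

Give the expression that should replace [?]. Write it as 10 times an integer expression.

10(-7g - 11x)

Pull the common 10 out of every term: -11·10x - 7·10g = 10(-7g - 11x).
-7g - 11x is an integer, which exhibits the divisibility.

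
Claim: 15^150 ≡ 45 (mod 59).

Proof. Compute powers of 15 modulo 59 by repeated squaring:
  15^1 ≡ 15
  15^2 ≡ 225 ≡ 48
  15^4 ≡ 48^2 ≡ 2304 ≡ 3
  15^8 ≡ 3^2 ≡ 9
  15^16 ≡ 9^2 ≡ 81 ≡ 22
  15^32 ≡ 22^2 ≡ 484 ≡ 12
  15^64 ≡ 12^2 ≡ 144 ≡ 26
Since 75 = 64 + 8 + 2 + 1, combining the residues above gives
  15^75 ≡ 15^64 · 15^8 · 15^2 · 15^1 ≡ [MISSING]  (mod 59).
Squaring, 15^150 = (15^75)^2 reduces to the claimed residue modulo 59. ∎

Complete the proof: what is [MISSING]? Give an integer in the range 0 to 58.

Multiply the listed residues: 26 · 9 · 48 · 15 = 234 → 11232 → 168480.
Reducing modulo 59: 168480 = 2855·59 + 35, so 15^75 ≡ 35.

35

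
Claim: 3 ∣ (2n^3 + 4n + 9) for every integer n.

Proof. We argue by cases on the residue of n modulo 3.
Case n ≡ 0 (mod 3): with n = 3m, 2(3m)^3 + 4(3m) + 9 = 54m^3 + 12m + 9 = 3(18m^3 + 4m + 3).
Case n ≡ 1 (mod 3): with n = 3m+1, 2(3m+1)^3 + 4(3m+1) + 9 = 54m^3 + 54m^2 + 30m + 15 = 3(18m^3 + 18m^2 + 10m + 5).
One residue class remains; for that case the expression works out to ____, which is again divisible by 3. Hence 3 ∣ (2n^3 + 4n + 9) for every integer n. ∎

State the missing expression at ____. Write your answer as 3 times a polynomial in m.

Only n ≡ 2 (mod 3) is unaccounted for. Put n = 3m+2:
2(3m+2)^3 + 4(3m+2) + 9 expands to 54m^3 + 108m^2 + 84m + 33,
and factoring out 3 leaves 3(18m^3 + 36m^2 + 28m + 11).

3(18m^3 + 36m^2 + 28m + 11)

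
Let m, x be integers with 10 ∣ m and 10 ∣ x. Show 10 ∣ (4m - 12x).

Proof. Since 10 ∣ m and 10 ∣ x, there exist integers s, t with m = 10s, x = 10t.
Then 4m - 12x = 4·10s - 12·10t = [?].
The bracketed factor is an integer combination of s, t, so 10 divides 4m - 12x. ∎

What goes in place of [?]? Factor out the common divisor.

10(4s - 12t)

Pull the common 10 out of every term: 4·10s - 12·10t = 10(4s - 12t).
4s - 12t is an integer, which exhibits the divisibility.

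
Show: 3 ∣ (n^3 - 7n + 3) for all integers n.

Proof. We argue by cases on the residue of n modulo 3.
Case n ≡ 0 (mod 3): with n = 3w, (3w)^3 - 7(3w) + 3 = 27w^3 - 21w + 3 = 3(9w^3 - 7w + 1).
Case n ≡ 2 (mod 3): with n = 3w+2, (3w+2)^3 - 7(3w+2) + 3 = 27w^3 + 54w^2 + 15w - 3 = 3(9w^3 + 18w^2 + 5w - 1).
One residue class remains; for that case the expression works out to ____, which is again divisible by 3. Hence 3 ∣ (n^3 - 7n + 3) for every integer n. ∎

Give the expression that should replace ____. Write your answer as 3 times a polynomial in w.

3(9w^3 + 9w^2 - 4w - 1)

The residues treated are {0, 2}, so the missing case is n ≡ 1 (mod 3); write n = 3w+1.
Then (3w+1)^3 - 7(3w+1) + 3 = 27w^3 + 27w^2 - 12w - 3 = 3(9w^3 + 9w^2 - 4w - 1).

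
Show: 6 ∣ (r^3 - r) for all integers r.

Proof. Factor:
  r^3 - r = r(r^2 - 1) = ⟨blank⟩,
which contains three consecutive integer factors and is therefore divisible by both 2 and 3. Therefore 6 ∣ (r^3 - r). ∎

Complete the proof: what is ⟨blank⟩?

r(r^2 - 1) = r(r - 1)(r + 1) = (r - 1)r(r + 1).
These three factors are consecutive integers, so their product is divisible by 6.

(r - 1)r(r + 1)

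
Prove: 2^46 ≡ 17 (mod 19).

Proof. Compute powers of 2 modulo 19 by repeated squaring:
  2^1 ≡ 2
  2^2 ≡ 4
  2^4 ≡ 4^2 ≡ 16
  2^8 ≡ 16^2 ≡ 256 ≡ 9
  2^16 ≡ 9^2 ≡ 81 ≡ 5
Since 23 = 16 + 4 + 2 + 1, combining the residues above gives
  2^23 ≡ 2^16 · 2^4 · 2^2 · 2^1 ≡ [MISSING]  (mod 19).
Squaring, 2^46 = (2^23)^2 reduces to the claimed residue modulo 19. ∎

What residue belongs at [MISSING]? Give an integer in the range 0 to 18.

13

2^16 · 2^4 · 2^2 · 2^1 ≡ 5 · 16 · 4 · 2 = 640.
640 mod 19 = 13, so 2^23 ≡ 13 (mod 19).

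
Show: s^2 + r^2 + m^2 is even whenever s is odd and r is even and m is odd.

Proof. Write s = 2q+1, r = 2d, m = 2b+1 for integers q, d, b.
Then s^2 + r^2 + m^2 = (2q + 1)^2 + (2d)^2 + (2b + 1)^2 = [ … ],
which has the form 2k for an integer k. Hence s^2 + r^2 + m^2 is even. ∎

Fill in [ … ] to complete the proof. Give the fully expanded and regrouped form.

(2q + 1)^2 + (2d)^2 + (2b + 1)^2 = 4b^2 + 4b + 4d^2 + 4q^2 + 4q + 2
= 2(2b^2 + 2b + 2d^2 + 2q^2 + 2q + 1).
Since 2b^2 + 2b + 2d^2 + 2q^2 + 2q + 1 is an integer, the sum of squares is of the form 2k for an integer k.

2(2b^2 + 2b + 2d^2 + 2q^2 + 2q + 1)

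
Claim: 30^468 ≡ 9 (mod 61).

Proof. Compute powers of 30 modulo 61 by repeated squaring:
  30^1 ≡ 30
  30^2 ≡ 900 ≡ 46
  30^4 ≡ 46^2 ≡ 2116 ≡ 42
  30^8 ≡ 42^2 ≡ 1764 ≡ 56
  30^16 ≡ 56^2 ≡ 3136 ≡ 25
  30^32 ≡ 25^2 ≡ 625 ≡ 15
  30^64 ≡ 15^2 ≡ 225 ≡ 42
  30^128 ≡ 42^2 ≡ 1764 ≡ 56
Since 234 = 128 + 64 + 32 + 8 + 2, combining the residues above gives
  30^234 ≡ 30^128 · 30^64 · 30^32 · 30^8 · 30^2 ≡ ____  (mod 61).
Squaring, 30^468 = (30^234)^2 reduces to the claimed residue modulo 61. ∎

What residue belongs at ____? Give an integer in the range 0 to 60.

Multiply the listed residues: 56 · 42 · 15 · 56 · 46 = 2352 → 35280 → 1975680 → 90881280.
Reducing modulo 61: 90881280 = 1489857·61 + 3, so 30^234 ≡ 3.

3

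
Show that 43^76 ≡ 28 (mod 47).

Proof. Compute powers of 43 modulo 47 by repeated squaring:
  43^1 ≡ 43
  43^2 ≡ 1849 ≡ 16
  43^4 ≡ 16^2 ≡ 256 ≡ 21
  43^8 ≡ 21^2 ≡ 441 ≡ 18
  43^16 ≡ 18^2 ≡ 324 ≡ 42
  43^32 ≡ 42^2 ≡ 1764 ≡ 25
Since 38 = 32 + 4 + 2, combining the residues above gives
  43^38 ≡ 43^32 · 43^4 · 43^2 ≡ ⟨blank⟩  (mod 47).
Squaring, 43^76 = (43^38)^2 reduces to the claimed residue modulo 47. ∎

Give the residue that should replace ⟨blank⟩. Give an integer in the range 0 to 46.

34

Multiply the listed residues: 25 · 21 · 16 = 525 → 8400.
Reducing modulo 47: 8400 = 178·47 + 34, so 43^38 ≡ 34.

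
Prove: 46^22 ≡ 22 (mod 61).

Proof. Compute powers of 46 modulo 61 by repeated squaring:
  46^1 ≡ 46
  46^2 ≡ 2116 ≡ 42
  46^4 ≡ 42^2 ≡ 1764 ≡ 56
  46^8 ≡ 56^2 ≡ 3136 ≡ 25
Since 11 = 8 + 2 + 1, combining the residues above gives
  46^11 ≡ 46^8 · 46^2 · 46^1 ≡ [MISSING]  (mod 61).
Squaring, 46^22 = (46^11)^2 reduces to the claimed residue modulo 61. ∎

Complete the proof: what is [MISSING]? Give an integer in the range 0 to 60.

49

Multiply the listed residues: 25 · 42 · 46 = 1050 → 48300.
Reducing modulo 61: 48300 = 791·61 + 49, so 46^11 ≡ 49.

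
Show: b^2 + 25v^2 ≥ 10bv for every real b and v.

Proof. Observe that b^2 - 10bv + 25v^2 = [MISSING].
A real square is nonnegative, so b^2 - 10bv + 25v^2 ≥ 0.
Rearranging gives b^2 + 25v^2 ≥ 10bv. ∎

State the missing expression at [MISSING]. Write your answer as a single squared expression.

b^2 - 10bv + 25v^2 is a perfect-square trinomial: the outer terms are (b)^2 and (5v)^2, and the cross term is -2·b·5v.
So b^2 - 10bv + 25v^2 = (b - 5v)^2 ≥ 0.

(b - 5v)^2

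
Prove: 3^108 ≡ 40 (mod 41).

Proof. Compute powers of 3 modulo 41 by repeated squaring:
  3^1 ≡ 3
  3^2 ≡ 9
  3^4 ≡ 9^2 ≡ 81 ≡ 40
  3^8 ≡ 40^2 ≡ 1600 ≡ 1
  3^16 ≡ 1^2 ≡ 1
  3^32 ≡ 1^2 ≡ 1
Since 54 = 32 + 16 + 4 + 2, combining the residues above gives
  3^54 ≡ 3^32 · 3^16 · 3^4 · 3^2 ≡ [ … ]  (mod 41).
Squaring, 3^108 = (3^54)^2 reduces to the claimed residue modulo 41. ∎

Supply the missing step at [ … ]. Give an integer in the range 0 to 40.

32

3^32 · 3^16 · 3^4 · 3^2 ≡ 1 · 1 · 40 · 9 = 360.
360 mod 41 = 32, so 3^54 ≡ 32 (mod 41).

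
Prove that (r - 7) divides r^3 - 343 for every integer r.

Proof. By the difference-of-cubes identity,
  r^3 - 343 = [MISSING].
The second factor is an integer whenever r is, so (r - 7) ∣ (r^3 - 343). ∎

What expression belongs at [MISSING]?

(r - 7)(r^2 + 7r + 49)

a^3 - b^3 = (a - b)(a^2 + ab + b^2). With a = r, b = 7:
r^3 - 343 = (r - 7)(r^2 + 7r + 49).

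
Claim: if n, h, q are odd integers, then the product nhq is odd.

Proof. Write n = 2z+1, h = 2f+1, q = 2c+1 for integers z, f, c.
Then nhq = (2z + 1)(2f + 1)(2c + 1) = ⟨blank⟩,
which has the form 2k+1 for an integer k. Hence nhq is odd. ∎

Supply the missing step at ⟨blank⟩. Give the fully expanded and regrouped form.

Expanding: (2z + 1)(2f + 1)(2c + 1) = 8cfz + 4cf + 4cz + 2c + 4fz + 2f + 2z + 1.
Every term except the constant is even, so this is 2(4cfz + 2cf + 2cz + c + 2fz + f + z) + 1,
and 4cfz + 2cf + 2cz + c + 2fz + f + z ∈ ℤ gives the required form.

2(4cfz + 2cf + 2cz + c + 2fz + f + z) + 1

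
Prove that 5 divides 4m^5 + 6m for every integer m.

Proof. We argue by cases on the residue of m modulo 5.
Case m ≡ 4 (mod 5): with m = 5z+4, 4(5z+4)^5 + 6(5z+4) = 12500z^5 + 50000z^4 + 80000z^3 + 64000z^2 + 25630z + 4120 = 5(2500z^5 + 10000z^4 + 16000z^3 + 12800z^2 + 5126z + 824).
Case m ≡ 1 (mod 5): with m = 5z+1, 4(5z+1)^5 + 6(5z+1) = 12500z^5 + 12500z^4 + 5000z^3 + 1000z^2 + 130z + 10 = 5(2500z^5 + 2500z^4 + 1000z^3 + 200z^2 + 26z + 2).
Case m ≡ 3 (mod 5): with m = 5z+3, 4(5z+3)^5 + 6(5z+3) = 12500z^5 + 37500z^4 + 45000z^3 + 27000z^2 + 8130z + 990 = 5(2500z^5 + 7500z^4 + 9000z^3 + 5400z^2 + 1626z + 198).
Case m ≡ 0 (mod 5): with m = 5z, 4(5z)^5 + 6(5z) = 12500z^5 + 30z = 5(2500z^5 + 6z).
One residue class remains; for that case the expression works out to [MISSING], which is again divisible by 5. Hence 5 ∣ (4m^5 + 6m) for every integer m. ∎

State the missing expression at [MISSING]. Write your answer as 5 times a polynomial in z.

Only m ≡ 2 (mod 5) is unaccounted for. Put m = 5z+2:
4(5z+2)^5 + 6(5z+2) expands to 12500z^5 + 25000z^4 + 20000z^3 + 8000z^2 + 1630z + 140,
and factoring out 5 leaves 5(2500z^5 + 5000z^4 + 4000z^3 + 1600z^2 + 326z + 28).

5(2500z^5 + 5000z^4 + 4000z^3 + 1600z^2 + 326z + 28)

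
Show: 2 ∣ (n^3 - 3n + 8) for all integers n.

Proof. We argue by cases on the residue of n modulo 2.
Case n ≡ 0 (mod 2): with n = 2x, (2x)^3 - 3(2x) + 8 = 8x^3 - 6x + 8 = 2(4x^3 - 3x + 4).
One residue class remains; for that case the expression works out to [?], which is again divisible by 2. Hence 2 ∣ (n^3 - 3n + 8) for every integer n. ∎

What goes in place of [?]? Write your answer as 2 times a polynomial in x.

2(4x^3 + 6x^2 + 3)

Only n ≡ 1 (mod 2) is unaccounted for. Put n = 2x+1:
(2x+1)^3 - 3(2x+1) + 8 expands to 8x^3 + 12x^2 + 6,
and factoring out 2 leaves 2(4x^3 + 6x^2 + 3).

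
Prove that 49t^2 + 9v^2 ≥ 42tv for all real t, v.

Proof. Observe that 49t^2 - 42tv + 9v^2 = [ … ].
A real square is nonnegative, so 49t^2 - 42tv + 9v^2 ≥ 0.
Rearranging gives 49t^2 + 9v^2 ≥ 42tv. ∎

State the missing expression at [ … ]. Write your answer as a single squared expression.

(7t - 3v)^2

The leading and trailing coefficients are 7^2 and 3^2, and 42 = 2·7·3, so the trinomial is (7t - 3v)^2.
Hence 49t^2 - 42tv + 9v^2 ≥ 0.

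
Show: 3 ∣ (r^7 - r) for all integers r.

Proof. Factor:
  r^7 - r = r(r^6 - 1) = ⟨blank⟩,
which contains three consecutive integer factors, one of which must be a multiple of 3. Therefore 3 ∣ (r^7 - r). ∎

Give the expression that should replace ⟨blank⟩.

(r - 1)r(r + 1)(r^4 + r^2 + 1)

r^6 - 1 = (r^2 - 1)(r^4 + r^2 + 1), and r^2 - 1 = (r-1)(r+1).
So r(r^6 - 1) = (r - 1)r(r + 1)(r^4 + r^2 + 1).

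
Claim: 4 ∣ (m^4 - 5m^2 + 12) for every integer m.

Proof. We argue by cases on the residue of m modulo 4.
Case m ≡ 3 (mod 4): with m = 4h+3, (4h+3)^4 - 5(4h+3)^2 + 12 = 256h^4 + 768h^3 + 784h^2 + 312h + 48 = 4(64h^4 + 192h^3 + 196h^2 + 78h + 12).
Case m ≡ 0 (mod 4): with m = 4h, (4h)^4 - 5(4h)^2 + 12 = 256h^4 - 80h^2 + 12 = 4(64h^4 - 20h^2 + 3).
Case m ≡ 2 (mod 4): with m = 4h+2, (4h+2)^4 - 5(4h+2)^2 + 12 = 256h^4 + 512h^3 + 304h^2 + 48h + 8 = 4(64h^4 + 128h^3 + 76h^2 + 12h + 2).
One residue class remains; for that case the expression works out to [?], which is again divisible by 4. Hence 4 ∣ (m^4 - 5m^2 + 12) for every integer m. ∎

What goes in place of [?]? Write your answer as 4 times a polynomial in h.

Only m ≡ 1 (mod 4) is unaccounted for. Put m = 4h+1:
(4h+1)^4 - 5(4h+1)^2 + 12 expands to 256h^4 + 256h^3 + 16h^2 - 24h + 8,
and factoring out 4 leaves 4(64h^4 + 64h^3 + 4h^2 - 6h + 2).

4(64h^4 + 64h^3 + 4h^2 - 6h + 2)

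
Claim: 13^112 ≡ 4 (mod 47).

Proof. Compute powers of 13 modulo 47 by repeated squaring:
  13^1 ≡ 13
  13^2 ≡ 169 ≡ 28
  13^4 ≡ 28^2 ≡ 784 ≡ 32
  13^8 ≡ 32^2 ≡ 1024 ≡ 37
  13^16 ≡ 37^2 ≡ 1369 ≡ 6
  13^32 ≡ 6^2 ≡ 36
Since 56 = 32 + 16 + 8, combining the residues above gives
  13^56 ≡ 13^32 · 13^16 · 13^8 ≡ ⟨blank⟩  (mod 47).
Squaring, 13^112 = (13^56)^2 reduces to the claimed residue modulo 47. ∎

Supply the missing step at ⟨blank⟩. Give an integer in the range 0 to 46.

2

13^32 · 13^16 · 13^8 ≡ 36 · 6 · 37 = 7992.
7992 mod 47 = 2, so 13^56 ≡ 2 (mod 47).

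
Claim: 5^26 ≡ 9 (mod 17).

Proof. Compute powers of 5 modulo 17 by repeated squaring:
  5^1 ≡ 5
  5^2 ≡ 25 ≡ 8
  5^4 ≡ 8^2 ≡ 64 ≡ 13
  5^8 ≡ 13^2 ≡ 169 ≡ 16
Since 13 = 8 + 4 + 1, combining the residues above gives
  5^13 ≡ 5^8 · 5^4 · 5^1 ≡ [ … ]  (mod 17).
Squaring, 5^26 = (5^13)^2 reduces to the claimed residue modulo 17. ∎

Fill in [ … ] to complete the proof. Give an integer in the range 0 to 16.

3

Multiply the listed residues: 16 · 13 · 5 = 208 → 1040.
Reducing modulo 17: 1040 = 61·17 + 3, so 5^13 ≡ 3.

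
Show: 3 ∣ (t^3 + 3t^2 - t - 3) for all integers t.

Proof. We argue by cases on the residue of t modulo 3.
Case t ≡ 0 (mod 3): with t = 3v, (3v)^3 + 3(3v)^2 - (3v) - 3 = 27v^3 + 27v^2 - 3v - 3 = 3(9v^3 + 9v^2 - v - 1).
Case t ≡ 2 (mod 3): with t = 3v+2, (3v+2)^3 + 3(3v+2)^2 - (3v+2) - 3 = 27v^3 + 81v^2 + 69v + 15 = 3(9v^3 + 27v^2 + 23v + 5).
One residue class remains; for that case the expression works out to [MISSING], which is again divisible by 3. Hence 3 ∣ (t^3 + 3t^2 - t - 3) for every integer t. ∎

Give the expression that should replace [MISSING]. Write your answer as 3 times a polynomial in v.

Only t ≡ 1 (mod 3) is unaccounted for. Put t = 3v+1:
(3v+1)^3 + 3(3v+1)^2 - (3v+1) - 3 expands to 27v^3 + 54v^2 + 24v,
and factoring out 3 leaves 3(9v^3 + 18v^2 + 8v).

3(9v^3 + 18v^2 + 8v)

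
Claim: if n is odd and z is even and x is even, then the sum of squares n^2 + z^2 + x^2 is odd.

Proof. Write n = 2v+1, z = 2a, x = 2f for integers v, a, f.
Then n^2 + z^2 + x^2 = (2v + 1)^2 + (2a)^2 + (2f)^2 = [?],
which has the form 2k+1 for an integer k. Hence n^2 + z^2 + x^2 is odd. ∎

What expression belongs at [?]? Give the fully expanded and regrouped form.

Expanding: (2v + 1)^2 + (2a)^2 + (2f)^2 = 4a^2 + 4f^2 + 4v^2 + 4v + 1.
Every term except the constant is even, so this is 2(2a^2 + 2f^2 + 2v^2 + 2v) + 1,
and 2a^2 + 2f^2 + 2v^2 + 2v ∈ ℤ gives the required form.

2(2a^2 + 2f^2 + 2v^2 + 2v) + 1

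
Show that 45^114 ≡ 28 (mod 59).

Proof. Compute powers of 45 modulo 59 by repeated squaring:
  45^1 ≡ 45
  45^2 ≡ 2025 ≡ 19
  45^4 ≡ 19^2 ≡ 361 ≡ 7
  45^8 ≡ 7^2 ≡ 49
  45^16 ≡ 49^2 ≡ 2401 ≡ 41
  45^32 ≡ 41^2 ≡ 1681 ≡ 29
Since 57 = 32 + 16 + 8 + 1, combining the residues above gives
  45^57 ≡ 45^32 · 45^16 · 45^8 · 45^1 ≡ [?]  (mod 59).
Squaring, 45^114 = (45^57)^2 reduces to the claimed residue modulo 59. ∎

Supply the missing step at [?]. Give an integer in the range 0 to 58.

45^32 · 45^16 · 45^8 · 45^1 ≡ 29 · 41 · 49 · 45 = 2621745.
2621745 mod 59 = 21, so 45^57 ≡ 21 (mod 59).

21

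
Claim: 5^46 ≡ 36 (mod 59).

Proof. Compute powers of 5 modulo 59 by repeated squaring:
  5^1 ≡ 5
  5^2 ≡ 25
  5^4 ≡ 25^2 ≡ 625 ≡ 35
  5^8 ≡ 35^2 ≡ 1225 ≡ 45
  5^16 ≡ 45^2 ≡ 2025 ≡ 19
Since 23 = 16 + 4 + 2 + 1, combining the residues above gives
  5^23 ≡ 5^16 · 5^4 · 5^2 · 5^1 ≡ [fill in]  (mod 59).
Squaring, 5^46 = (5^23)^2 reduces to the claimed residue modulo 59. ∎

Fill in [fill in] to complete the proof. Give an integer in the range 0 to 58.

5^16 · 5^4 · 5^2 · 5^1 ≡ 19 · 35 · 25 · 5 = 83125.
83125 mod 59 = 53, so 5^23 ≡ 53 (mod 59).

53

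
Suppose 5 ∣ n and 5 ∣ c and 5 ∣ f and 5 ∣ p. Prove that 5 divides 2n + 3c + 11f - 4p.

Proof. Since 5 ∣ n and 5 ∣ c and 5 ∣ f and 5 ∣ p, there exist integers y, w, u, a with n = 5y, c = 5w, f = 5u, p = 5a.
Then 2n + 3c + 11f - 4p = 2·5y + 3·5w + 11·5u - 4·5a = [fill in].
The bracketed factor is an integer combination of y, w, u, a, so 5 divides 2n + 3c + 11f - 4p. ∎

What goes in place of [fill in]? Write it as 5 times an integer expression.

Pull the common 5 out of every term: 2·5y + 3·5w + 11·5u - 4·5a = 5(-4a + 11u + 3w + 2y).
-4a + 11u + 3w + 2y is an integer, which exhibits the divisibility.

5(-4a + 11u + 3w + 2y)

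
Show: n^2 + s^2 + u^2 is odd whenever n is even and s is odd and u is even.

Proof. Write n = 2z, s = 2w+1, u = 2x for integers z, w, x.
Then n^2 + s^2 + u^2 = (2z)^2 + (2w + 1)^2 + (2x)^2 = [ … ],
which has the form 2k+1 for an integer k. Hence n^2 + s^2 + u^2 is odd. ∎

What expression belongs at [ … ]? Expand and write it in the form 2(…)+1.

Expanding: (2z)^2 + (2w + 1)^2 + (2x)^2 = 4w^2 + 4w + 4x^2 + 4z^2 + 1.
Every term except the constant is even, so this is 2(2w^2 + 2w + 2x^2 + 2z^2) + 1,
and 2w^2 + 2w + 2x^2 + 2z^2 ∈ ℤ gives the required form.

2(2w^2 + 2w + 2x^2 + 2z^2) + 1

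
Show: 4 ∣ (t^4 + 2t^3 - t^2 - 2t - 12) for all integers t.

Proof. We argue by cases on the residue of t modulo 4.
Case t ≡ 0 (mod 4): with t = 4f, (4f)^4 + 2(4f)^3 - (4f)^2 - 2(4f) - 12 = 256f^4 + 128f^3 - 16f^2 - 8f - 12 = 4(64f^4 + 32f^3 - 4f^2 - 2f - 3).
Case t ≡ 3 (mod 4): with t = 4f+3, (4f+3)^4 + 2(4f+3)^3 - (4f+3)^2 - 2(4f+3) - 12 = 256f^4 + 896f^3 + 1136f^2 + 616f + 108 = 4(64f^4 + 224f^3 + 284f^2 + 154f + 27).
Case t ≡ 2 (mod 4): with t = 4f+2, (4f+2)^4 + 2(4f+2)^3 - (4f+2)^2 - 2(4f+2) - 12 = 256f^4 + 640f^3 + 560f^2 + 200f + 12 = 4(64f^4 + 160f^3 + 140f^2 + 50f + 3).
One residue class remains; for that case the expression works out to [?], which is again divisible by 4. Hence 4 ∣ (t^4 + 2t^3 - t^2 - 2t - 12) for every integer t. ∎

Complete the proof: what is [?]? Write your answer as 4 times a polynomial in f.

4(64f^4 + 96f^3 + 44f^2 + 6f - 3)

The residues treated are {0, 3, 2}, so the missing case is t ≡ 1 (mod 4); write t = 4f+1.
Then (4f+1)^4 + 2(4f+1)^3 - (4f+1)^2 - 2(4f+1) - 12 = 256f^4 + 384f^3 + 176f^2 + 24f - 12 = 4(64f^4 + 96f^3 + 44f^2 + 6f - 3).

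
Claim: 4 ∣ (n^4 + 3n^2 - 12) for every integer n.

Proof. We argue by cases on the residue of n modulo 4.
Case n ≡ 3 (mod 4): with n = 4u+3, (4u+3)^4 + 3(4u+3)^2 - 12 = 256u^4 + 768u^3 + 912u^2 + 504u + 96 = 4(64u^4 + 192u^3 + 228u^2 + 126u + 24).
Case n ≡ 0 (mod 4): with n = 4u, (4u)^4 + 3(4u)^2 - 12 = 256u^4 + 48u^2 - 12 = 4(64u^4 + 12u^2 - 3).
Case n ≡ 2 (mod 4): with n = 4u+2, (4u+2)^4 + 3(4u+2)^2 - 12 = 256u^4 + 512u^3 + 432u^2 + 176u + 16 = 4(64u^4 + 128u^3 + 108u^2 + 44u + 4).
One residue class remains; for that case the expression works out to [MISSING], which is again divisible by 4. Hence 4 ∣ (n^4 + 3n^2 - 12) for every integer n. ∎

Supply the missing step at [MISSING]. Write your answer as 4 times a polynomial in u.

The residues treated are {3, 0, 2}, so the missing case is n ≡ 1 (mod 4); write n = 4u+1.
Then (4u+1)^4 + 3(4u+1)^2 - 12 = 256u^4 + 256u^3 + 144u^2 + 40u - 8 = 4(64u^4 + 64u^3 + 36u^2 + 10u - 2).

4(64u^4 + 64u^3 + 36u^2 + 10u - 2)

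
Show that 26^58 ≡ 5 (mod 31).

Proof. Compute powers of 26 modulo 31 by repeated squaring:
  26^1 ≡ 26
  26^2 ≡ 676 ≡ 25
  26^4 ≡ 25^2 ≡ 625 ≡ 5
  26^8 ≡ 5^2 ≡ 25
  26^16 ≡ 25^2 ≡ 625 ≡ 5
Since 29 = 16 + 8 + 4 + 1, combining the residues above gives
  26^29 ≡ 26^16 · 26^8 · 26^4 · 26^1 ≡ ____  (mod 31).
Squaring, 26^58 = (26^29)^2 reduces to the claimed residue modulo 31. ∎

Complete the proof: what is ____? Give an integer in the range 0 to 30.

Multiply the listed residues: 5 · 25 · 5 · 26 = 125 → 625 → 16250.
Reducing modulo 31: 16250 = 524·31 + 6, so 26^29 ≡ 6.

6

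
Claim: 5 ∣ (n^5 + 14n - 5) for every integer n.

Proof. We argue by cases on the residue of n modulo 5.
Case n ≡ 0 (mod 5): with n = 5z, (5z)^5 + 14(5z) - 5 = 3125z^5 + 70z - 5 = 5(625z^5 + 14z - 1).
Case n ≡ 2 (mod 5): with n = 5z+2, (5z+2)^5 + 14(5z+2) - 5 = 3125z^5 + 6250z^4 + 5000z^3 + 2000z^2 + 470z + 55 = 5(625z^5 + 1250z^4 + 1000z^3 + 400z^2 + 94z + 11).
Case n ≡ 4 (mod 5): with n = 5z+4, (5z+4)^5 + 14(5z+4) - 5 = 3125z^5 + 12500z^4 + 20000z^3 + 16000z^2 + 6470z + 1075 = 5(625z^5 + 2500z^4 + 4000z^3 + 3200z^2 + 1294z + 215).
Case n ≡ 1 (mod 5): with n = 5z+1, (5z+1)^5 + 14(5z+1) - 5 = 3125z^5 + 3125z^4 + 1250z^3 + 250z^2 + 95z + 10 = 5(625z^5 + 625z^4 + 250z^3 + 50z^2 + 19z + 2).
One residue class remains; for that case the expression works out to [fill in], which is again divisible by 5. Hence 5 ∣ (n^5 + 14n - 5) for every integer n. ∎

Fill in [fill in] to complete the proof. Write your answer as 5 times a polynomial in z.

Only n ≡ 3 (mod 5) is unaccounted for. Put n = 5z+3:
(5z+3)^5 + 14(5z+3) - 5 expands to 3125z^5 + 9375z^4 + 11250z^3 + 6750z^2 + 2095z + 280,
and factoring out 5 leaves 5(625z^5 + 1875z^4 + 2250z^3 + 1350z^2 + 419z + 56).

5(625z^5 + 1875z^4 + 2250z^3 + 1350z^2 + 419z + 56)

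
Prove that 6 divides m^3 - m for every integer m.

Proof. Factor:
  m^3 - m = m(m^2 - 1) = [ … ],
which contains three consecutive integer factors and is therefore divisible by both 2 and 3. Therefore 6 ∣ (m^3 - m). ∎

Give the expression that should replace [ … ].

m(m^2 - 1) = m(m - 1)(m + 1) = (m - 1)m(m + 1).
These three factors are consecutive integers, so their product is divisible by 6.

(m - 1)m(m + 1)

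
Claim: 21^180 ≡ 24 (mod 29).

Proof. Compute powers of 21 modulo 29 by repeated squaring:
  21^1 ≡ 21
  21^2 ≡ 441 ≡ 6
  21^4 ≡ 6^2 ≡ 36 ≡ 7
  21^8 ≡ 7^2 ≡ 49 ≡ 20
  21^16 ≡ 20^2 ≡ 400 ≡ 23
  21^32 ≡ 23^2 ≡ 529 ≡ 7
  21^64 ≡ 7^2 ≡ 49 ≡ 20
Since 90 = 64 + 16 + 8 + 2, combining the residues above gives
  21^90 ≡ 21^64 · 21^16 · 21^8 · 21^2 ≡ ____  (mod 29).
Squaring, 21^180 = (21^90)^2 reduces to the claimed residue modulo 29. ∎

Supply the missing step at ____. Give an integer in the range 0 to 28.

Multiply the listed residues: 20 · 23 · 20 · 6 = 460 → 9200 → 55200.
Reducing modulo 29: 55200 = 1903·29 + 13, so 21^90 ≡ 13.

13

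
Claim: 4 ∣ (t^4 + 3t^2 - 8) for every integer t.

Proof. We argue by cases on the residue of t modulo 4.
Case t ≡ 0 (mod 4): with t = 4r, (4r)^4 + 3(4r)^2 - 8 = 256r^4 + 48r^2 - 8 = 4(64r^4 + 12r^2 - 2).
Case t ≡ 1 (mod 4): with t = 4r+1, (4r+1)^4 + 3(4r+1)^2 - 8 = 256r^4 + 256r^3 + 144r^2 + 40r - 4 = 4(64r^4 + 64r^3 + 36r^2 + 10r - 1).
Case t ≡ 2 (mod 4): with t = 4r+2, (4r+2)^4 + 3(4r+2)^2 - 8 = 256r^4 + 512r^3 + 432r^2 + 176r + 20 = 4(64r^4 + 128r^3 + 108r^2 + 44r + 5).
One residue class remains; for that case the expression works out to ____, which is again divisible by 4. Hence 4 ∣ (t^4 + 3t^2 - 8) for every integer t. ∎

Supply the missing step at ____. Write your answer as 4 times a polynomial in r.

Only t ≡ 3 (mod 4) is unaccounted for. Put t = 4r+3:
(4r+3)^4 + 3(4r+3)^2 - 8 expands to 256r^4 + 768r^3 + 912r^2 + 504r + 100,
and factoring out 4 leaves 4(64r^4 + 192r^3 + 228r^2 + 126r + 25).

4(64r^4 + 192r^3 + 228r^2 + 126r + 25)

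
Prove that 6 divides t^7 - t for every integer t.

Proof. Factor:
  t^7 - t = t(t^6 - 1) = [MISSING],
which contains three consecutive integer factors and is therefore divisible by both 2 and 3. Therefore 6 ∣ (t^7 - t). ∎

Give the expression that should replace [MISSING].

t^6 - 1 = (t^2 - 1)(t^4 + t^2 + 1), and t^2 - 1 = (t-1)(t+1).
So t(t^6 - 1) = (t - 1)t(t + 1)(t^4 + t^2 + 1).

(t - 1)t(t + 1)(t^4 + t^2 + 1)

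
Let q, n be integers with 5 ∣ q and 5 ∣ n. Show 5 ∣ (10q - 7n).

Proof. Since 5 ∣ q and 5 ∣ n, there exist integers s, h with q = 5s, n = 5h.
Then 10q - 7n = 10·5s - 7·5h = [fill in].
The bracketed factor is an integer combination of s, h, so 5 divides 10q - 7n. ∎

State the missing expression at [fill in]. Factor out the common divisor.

5(-7h + 10s)

Pull the common 5 out of every term: 10·5s - 7·5h = 5(-7h + 10s).
-7h + 10s is an integer, which exhibits the divisibility.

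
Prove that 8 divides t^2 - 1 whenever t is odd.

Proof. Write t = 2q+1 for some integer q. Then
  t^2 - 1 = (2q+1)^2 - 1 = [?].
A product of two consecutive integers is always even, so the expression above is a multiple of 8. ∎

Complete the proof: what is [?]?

4q(q + 1)

(2q+1)^2 - 1 = 4q^2 + 4q + 1 - 1 = 4q^2 + 4q = 4q(q+1).
Since q and q+1 are consecutive, q(q+1) is even, and 4·(even) is a multiple of 8.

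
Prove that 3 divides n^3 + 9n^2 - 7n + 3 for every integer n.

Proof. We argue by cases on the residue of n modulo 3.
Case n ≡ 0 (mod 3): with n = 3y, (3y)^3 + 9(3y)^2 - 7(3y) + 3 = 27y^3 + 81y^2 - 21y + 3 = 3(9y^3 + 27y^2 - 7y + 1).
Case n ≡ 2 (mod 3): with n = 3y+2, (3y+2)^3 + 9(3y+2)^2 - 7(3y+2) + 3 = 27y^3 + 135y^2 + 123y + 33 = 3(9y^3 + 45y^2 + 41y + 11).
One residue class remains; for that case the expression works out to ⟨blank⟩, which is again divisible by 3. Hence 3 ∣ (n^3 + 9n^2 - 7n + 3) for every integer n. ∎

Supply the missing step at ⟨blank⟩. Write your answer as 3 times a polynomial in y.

3(9y^3 + 36y^2 + 14y + 2)

Only n ≡ 1 (mod 3) is unaccounted for. Put n = 3y+1:
(3y+1)^3 + 9(3y+1)^2 - 7(3y+1) + 3 expands to 27y^3 + 108y^2 + 42y + 6,
and factoring out 3 leaves 3(9y^3 + 36y^2 + 14y + 2).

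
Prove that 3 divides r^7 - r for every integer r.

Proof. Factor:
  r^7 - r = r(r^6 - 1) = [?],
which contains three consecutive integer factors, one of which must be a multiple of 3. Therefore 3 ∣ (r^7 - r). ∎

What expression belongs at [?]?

(r - 1)r(r + 1)(r^4 + r^2 + 1)

r^6 - 1 = (r^2 - 1)(r^4 + r^2 + 1), and r^2 - 1 = (r-1)(r+1).
So r(r^6 - 1) = (r - 1)r(r + 1)(r^4 + r^2 + 1).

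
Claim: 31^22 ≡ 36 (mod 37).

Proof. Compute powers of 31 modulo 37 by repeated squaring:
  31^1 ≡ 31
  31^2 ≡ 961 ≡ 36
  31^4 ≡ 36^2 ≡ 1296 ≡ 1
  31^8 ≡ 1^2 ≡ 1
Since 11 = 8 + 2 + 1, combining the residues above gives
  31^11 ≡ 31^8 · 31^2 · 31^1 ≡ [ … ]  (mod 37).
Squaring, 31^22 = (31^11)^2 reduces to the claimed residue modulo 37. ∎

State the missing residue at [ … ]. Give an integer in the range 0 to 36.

31^8 · 31^2 · 31^1 ≡ 1 · 36 · 31 = 1116.
1116 mod 37 = 6, so 31^11 ≡ 6 (mod 37).

6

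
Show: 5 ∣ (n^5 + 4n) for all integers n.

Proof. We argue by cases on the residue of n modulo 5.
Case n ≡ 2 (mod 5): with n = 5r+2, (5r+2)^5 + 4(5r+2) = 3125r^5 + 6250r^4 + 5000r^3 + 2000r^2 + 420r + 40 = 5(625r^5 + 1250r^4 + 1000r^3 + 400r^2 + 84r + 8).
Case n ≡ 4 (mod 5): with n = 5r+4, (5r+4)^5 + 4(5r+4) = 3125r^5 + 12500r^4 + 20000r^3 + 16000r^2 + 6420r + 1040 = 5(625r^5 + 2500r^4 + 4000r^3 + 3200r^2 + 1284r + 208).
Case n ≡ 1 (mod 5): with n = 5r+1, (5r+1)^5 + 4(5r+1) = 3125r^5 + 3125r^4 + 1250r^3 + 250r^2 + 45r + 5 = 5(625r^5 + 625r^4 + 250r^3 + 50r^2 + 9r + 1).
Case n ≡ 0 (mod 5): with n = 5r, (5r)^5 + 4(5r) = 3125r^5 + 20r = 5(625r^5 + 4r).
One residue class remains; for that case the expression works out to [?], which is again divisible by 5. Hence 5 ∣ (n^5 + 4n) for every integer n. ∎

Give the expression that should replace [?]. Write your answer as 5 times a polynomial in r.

5(625r^5 + 1875r^4 + 2250r^3 + 1350r^2 + 409r + 51)

The residues treated are {2, 4, 1, 0}, so the missing case is n ≡ 3 (mod 5); write n = 5r+3.
Then (5r+3)^5 + 4(5r+3) = 3125r^5 + 9375r^4 + 11250r^3 + 6750r^2 + 2045r + 255 = 5(625r^5 + 1875r^4 + 2250r^3 + 1350r^2 + 409r + 51).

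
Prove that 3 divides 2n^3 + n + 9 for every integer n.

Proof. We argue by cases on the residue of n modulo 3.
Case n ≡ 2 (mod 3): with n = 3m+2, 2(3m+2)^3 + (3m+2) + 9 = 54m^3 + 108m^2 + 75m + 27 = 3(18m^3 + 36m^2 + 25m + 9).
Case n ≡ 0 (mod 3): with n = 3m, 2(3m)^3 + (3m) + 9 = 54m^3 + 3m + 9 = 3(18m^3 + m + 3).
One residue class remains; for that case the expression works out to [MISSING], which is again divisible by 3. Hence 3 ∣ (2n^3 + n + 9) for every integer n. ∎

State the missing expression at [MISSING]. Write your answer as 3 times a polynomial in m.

3(18m^3 + 18m^2 + 7m + 4)

Only n ≡ 1 (mod 3) is unaccounted for. Put n = 3m+1:
2(3m+1)^3 + (3m+1) + 9 expands to 54m^3 + 54m^2 + 21m + 12,
and factoring out 3 leaves 3(18m^3 + 18m^2 + 7m + 4).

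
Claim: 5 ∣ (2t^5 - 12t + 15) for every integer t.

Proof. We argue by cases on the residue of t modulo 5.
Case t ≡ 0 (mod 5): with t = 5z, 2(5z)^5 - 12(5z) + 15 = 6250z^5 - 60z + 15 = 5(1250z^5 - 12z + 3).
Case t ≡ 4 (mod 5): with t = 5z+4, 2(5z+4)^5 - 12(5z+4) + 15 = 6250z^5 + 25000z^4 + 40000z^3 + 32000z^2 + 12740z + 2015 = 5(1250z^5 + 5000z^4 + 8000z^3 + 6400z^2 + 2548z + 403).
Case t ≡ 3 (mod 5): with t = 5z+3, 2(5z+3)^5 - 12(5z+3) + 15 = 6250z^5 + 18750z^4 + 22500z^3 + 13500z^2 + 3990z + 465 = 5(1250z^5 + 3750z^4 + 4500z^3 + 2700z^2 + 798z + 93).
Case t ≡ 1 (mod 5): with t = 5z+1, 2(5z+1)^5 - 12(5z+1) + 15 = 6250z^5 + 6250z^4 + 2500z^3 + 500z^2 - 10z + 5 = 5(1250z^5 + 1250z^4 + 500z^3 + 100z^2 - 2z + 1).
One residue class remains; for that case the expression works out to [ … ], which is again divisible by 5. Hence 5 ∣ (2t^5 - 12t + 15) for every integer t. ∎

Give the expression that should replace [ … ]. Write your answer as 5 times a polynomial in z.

5(1250z^5 + 2500z^4 + 2000z^3 + 800z^2 + 148z + 11)

The residues treated are {0, 4, 3, 1}, so the missing case is t ≡ 2 (mod 5); write t = 5z+2.
Then 2(5z+2)^5 - 12(5z+2) + 15 = 6250z^5 + 12500z^4 + 10000z^3 + 4000z^2 + 740z + 55 = 5(1250z^5 + 2500z^4 + 2000z^3 + 800z^2 + 148z + 11).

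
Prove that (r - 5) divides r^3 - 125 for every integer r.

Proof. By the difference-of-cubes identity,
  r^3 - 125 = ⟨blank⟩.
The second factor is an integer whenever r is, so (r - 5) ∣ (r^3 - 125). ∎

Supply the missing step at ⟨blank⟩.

(r - 5)(r^2 + 5r + 25)

a^3 - b^3 = (a - b)(a^2 + ab + b^2). With a = r, b = 5:
r^3 - 125 = (r - 5)(r^2 + 5r + 25).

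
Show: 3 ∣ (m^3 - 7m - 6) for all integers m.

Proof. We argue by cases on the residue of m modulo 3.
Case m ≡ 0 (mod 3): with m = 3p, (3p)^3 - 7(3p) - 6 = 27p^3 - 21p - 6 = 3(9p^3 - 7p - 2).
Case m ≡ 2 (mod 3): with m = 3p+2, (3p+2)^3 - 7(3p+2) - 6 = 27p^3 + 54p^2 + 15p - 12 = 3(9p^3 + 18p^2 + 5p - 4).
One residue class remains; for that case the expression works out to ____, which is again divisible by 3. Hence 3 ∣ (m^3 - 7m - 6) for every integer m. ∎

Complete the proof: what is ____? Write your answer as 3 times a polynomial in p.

3(9p^3 + 9p^2 - 4p - 4)

Only m ≡ 1 (mod 3) is unaccounted for. Put m = 3p+1:
(3p+1)^3 - 7(3p+1) - 6 expands to 27p^3 + 27p^2 - 12p - 12,
and factoring out 3 leaves 3(9p^3 + 9p^2 - 4p - 4).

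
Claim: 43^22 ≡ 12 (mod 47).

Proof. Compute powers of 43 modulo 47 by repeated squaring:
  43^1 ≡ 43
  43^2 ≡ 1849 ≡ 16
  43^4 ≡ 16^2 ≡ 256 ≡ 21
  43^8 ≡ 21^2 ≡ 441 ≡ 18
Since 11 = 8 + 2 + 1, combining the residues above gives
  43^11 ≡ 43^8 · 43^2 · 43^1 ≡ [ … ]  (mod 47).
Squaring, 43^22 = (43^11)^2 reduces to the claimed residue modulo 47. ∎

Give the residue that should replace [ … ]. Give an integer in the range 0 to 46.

Multiply the listed residues: 18 · 16 · 43 = 288 → 12384.
Reducing modulo 47: 12384 = 263·47 + 23, so 43^11 ≡ 23.

23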